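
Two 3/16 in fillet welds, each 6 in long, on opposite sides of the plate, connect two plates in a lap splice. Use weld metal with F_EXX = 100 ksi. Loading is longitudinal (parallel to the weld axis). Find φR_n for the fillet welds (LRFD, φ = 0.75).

Effective throat t_e = 0.707 × 0.1875 = 0.1326 in.
Total length L = 12 in; A_we = 0.1326 × 12 = 1.591 in².
F_nw = 0.6 F_EXX = 0.6 × 100 = 60 ksi.
φR_n = 0.75 × 60 × 1.591 = 71.58 kips.

φR_n ≈ 71.6 kips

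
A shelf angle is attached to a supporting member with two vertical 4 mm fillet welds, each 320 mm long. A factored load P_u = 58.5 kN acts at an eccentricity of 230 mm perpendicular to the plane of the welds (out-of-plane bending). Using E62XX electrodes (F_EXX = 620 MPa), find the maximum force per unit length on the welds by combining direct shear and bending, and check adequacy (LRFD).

f_max ≈ 405 N/mm; adequate

L_w = 2 × 320 = 640 mm; section modulus (unit throat) S = 2 × L²/6 = 34130 mm².
Direct shear f_v = P/L_w = 58.5×10³/640 = 91.41 N/mm.
Moment M = P × e = 58.5×10³ × 230 = 13455000 N·mm; bending f_b = M/S = 394.2 N/mm.
f_max = √(f_v² + f_b²) = √(91.41² + 394.2²) = 404.6 N/mm.
φr_n = 0.75 × 0.6 × 620 × (0.707 × 4) = 789 N/mm → adequate.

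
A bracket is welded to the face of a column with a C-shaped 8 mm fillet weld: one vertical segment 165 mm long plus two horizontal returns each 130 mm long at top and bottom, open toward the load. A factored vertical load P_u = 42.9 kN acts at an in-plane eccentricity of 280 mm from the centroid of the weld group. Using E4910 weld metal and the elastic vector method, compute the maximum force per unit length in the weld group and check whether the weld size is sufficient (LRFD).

f_max ≈ 579 N/mm; adequate

E49XX → F_EXX = 490 MPa.
Total weld length L_w = 425 mm. Treat welds as unit-width lines.
Centroid: x̄ = 2×130×65 / 425 = 39.76 mm from the vertical weld.
Polar moment about centroid: J = I_x + I_y = [165³/12 + 2×130×82.5²] + [165×39.76² + 2(130³/12 + 130×25.24²)] = 2937000 mm³.
Direct shear f_v = P/L_w = 42.9×10³ / 425 = 100.9 N/mm (vertical).
Torsion M = P·e = 42.9×10³ × 280 = 12012000 N·mm.
Critical point at (x, y) = (90.24, 82.5) from centroid. f_tx = M·y/J = 337.5 N/mm; f_ty = M·x/J = 369.1 N/mm.
Resultant f_max = √[f_tx² + (f_v + f_ty)²] = √[337.5² + (100.9 + 369.1)²] = 578.6 N/mm.
Capacity per unit length: φr_n = 0.75 × 0.6 × 490 × (0.707 × 8) = 1247 N/mm.
578.6 ≤ 1247 → adequate.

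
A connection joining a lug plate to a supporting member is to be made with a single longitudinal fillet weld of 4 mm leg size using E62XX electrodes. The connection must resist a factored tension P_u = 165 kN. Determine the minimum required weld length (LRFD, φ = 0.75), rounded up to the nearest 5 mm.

L = 210 mm

E62XX → F_EXX = 620 MPa.
Throat t_e = 0.707 × 4 = 2.828 mm.
φr_n = 0.75 × 0.6 × 620 × 2.828 × 10⁻³ = 0.789 kN/mm.
L_req = P_u / φr_n = 165 / 0.789 = 209.1 mm total.
Round up → use L = 210 mm.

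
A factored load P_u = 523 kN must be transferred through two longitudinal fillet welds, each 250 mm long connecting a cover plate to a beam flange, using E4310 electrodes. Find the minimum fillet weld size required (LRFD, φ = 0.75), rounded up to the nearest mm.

E43XX → F_EXX = 430 MPa.
Total weld length L = 500 mm.
Required throat t_e = P_u / (φ × 0.6 F_EXX × L) = 523 / (0.75 × 0.6 × 430 × 500 × 10⁻³) = 5.406 mm.
Required leg w = t_e / 0.707 = 7.646 mm → use 8 mm.

w = 8 mm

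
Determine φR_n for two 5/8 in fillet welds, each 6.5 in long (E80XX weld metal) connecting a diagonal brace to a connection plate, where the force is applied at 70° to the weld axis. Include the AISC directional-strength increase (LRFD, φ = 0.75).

φR_n ≈ 301 kip

E80XX → F_EXX = 80 ksi.
t_e = 0.707 × 0.625 = 0.4419 in; A_we = 0.4419 × 13 = 5.744 in².
Directional factor: 1.0 + 0.5 sin^1.5(70°) = 1.455.
F_nw = 0.6 × 80 × 1.455 = 69.86 ksi.
φR_n = 0.75 × 69.86 × 5.744 = 301 kip.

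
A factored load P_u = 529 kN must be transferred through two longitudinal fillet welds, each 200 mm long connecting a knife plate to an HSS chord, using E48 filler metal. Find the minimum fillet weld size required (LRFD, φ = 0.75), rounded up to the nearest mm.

E48XX → F_EXX = 480 MPa.
Total weld length L = 400 mm.
Required throat t_e = P_u / (φ × 0.6 F_EXX × L) = 529 / (0.75 × 0.6 × 480 × 400 × 10⁻³) = 6.123 mm.
Required leg w = t_e / 0.707 = 8.66 mm → use 9 mm.

w = 9 mm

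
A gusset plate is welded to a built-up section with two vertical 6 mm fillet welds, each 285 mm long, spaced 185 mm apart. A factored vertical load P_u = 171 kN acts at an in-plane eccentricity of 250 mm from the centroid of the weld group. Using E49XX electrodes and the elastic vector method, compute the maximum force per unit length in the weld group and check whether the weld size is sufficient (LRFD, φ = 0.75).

f_max ≈ 1030 N/mm; NOT adequate

E49XX → F_EXX = 490 MPa.
Total weld length L_w = 570 mm. Treat welds as unit-width lines.
Polar moment about centroid: J = 2[d³/12 + d(b/2)²] = 2[285³/12 + 285×92.5²] = 8735000 mm³.
Direct shear f_v = P/L_w = 171×10³ / 570 = 300 N/mm (vertical).
Torsion M = P·e = 171×10³ × 250 = 42750000 N·mm.
Critical point at (x, y) = (92.5, 142.5) from centroid. f_tx = M·y/J = 697.4 N/mm; f_ty = M·x/J = 452.7 N/mm.
Resultant f_max = √[f_tx² + (f_v + f_ty)²] = √[697.4² + (300 + 452.7)²] = 1026 N/mm.
Capacity per unit length: φr_n = 0.75 × 0.6 × 490 × (0.707 × 6) = 935.4 N/mm.
1026 > 935.4 → NOT adequate.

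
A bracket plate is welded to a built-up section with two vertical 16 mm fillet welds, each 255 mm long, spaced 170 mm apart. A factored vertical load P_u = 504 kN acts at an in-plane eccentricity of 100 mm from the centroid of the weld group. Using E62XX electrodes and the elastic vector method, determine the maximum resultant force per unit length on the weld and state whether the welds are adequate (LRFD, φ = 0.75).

E62XX → F_EXX = 620 MPa.
Total weld length L_w = 510 mm. Treat welds as unit-width lines.
Polar moment about centroid: J = 2[d³/12 + d(b/2)²] = 2[255³/12 + 255×85²] = 6448000 mm³.
Direct shear f_v = P/L_w = 504×10³ / 510 = 988.2 N/mm (vertical).
Torsion M = P·e = 504×10³ × 100 = 50400000 N·mm.
Critical point at (x, y) = (85, 127.5) from centroid. f_tx = M·y/J = 996.5 N/mm; f_ty = M·x/J = 664.4 N/mm.
Resultant f_max = √[f_tx² + (f_v + f_ty)²] = √[996.5² + (988.2 + 664.4)²] = 1930 N/mm.
Capacity per unit length: φr_n = 0.75 × 0.6 × 620 × (0.707 × 16) = 3156 N/mm.
1930 ≤ 3156 → adequate.

f_max ≈ 1930 N/mm; adequate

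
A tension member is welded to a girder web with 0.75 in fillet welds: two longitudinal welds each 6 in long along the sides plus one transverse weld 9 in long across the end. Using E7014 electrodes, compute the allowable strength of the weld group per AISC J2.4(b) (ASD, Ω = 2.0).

E70XX → F_EXX = 70 ksi.
t_e = 0.707 × 0.75 = 0.5302 in.
R_nwl = 0.6 × 70 × 0.5302 × 12 = 267.2 kip (longitudinal, 2 welds).
R_nwt = 0.6 × 70 × 0.5302 × 9 = 200.4 kip (transverse, base value).
(i) R_nwl + R_nwt = 467.7 kip; (ii) 0.85 R_nwl + 1.5 R_nwt = 527.8 kip.
R_n = max = 527.8 kip [governs: (ii)]; R_n/Ω = 263.9 kip.

R_n/Ω ≈ 264 kip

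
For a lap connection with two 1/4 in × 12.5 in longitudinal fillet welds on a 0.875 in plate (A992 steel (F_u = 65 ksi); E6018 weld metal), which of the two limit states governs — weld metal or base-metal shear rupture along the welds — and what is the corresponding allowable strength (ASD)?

R_n/Ω ≈ 79.5 kip (weld metal governs)

E60XX → F_EXX = 60 ksi.
t_e = 0.707 × 0.25 = 0.1767 in; L = 25 in.
Weld metal: R_n/Ω = (1/2.0) × 0.6 × 60 × 0.1767 × 25 = 79.54 kip.
Base metal (shear rupture): R_n/Ω = (1/2.0) × 0.6 × 65 × 0.875 × 25 = 426.6 kip.
Governing: weld metal.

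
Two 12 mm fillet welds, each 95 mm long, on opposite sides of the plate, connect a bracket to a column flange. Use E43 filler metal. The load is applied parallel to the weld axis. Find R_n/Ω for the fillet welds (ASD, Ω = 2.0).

E43XX → F_EXX = 430 MPa.
Effective throat t_e = 0.707 × 12 = 8.484 mm.
Total length L = 190 mm; A_we = 8.484 × 190 = 1612 mm².
F_nw = 0.6 F_EXX = 0.6 × 430 = 258 MPa.
R_n = 258 × 1612 × 10⁻³ = 415.9 kN; R_n/Ω = 415.9/2.0 = 207.9 kN.

R_n/Ω ≈ 208 kN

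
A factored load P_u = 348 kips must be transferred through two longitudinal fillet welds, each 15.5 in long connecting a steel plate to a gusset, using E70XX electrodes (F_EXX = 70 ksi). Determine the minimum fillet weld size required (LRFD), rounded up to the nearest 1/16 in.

w = 9/16 in

Total weld length L = 31 in.
Required throat t_e = P_u / (φ × 0.6 F_EXX × L) = 348 / (0.75 × 0.6 × 70 × 31) = 0.3564 in.
Required leg w = t_e / 0.707 = 0.5041 in → use 9/16 in.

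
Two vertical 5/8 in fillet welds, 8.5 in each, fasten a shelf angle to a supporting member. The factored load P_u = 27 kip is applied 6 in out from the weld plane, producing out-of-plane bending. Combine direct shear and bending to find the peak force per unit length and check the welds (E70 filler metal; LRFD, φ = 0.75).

f_max ≈ 6.91 kip/in; adequate

E70XX → F_EXX = 70 ksi.
L_w = 2 × 8.5 = 17 in; section modulus (unit throat) S = 2 × L²/6 = 24.08 in².
Direct shear f_v = P/L_w = 27/17 = 1.588 kip/in.
Moment M = P × e = 27 × 6 = 162 kip·in; bending f_b = M/S = 6.727 kip/in.
f_max = √(f_v² + f_b²) = √(1.588² + 6.727²) = 6.912 kip/in.
φr_n = 0.75 × 0.6 × 70 × (0.707 × 0.625) = 13.92 kip/in → adequate.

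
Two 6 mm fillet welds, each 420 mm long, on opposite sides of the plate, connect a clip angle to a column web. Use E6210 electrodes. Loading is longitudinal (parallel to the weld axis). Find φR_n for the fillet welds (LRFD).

φR_n ≈ 994 kN

E62XX → F_EXX = 620 MPa.
Effective throat t_e = 0.707 × 6 = 4.242 mm.
Total length L = 840 mm; A_we = 4.242 × 840 = 3563 mm².
F_nw = 0.6 F_EXX = 0.6 × 620 = 372 MPa.
φR_n = 0.75 × 372 × 3563 × 10⁻³ = 994.2 kN.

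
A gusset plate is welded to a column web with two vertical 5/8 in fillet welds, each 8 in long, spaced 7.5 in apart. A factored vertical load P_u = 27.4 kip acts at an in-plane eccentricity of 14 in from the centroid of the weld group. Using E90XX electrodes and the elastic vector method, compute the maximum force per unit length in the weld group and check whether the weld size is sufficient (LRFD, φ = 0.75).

E90XX → F_EXX = 90 ksi.
Total weld length L_w = 16 in. Treat welds as unit-width lines.
Polar moment about centroid: J = 2[d³/12 + d(b/2)²] = 2[8³/12 + 8×3.75²] = 310.3 in³.
Direct shear f_v = P/L_w = 27.4 / 16 = 1.712 kip/in (vertical).
Torsion M = P·e = 27.4 × 14 = 383.6 kip·in.
Critical point at (x, y) = (3.75, 4) from centroid. f_tx = M·y/J = 4.944 kip/in; f_ty = M·x/J = 4.635 kip/in.
Resultant f_max = √[f_tx² + (f_v + f_ty)²] = √[4.944² + (1.712 + 4.635)²] = 8.046 kip/in.
Capacity per unit length: φr_n = 0.75 × 0.6 × 90 × (0.707 × 0.625) = 17.9 kip/in.
8.046 ≤ 17.9 → adequate.

f_max ≈ 8.05 kip/in; adequate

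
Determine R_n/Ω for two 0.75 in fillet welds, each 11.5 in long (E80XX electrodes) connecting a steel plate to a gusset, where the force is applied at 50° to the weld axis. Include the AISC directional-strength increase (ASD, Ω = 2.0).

R_n/Ω ≈ 391 kip

E80XX → F_EXX = 80 ksi.
t_e = 0.707 × 0.75 = 0.5302 in; A_we = 0.5302 × 23 = 12.2 in².
Directional factor: 1.0 + 0.5 sin^1.5(50°) = 1.335.
F_nw = 0.6 × 80 × 1.335 = 64.09 ksi.
R_n/Ω = (64.09 × 12.2) / 2.0 = 390.8 kip.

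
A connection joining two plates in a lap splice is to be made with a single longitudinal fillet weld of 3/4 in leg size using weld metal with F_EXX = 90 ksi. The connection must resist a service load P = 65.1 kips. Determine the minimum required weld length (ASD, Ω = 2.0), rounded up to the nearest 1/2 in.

Throat t_e = 0.707 × 0.75 = 0.5302 in.
r_n/Ω = (0.6 × 90 × 0.5302) / 2.0 = 14.32 kip/in.
L_req = P / (r_n/Ω) = 65.1 / 14.32 = 4.547 in total.
Round up → use L = 5 in.

L = 5 in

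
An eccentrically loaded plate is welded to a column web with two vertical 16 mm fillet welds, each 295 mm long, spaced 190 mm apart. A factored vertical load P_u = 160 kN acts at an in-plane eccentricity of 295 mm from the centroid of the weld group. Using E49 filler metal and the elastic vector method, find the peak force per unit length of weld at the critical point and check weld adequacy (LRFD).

E49XX → F_EXX = 490 MPa.
Total weld length L_w = 590 mm. Treat welds as unit-width lines.
Polar moment about centroid: J = 2[d³/12 + d(b/2)²] = 2[295³/12 + 295×95²] = 9603000 mm³.
Direct shear f_v = P/L_w = 160×10³ / 590 = 271.2 N/mm (vertical).
Torsion M = P·e = 160×10³ × 295 = 47200000 N·mm.
Critical point at (x, y) = (95, 147.5) from centroid. f_tx = M·y/J = 724.9 N/mm; f_ty = M·x/J = 466.9 N/mm.
Resultant f_max = √[f_tx² + (f_v + f_ty)²] = √[724.9² + (271.2 + 466.9)²] = 1035 N/mm.
Capacity per unit length: φr_n = 0.75 × 0.6 × 490 × (0.707 × 16) = 2494 N/mm.
1035 ≤ 2494 → adequate.

f_max ≈ 1030 N/mm; adequate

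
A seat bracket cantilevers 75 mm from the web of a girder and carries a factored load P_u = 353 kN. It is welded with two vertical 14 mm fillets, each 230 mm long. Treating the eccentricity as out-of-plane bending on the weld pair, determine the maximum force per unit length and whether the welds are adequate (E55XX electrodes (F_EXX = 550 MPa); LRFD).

f_max ≈ 1690 N/mm; adequate

L_w = 2 × 230 = 460 mm; section modulus (unit throat) S = 2 × L²/6 = 17630 mm².
Direct shear f_v = P/L_w = 353×10³/460 = 767.4 N/mm.
Moment M = P × e = 353×10³ × 75 = 26475000 N·mm; bending f_b = M/S = 1501 N/mm.
f_max = √(f_v² + f_b²) = √(767.4² + 1501²) = 1686 N/mm.
φr_n = 0.75 × 0.6 × 550 × (0.707 × 14) = 2450 N/mm → adequate.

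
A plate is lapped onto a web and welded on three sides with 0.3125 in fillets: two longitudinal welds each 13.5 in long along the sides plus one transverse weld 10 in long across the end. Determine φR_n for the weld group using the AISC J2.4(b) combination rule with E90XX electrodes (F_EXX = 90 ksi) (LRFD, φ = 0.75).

φR_n ≈ 340 kip

t_e = 0.707 × 0.3125 = 0.2209 in.
R_nwl = 0.6 × 90 × 0.2209 × 27 = 322.1 kip (longitudinal, 2 welds).
R_nwt = 0.6 × 90 × 0.2209 × 10 = 119.3 kip (transverse, base value).
(i) R_nwl + R_nwt = 441.4 kip; (ii) 0.85 R_nwl + 1.5 R_nwt = 452.8 kip.
R_n = max = 452.8 kip [governs: (ii)]; φR_n = 339.6 kip.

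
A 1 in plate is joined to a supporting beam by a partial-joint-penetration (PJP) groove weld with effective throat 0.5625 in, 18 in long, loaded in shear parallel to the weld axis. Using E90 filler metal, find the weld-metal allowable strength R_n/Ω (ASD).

E90XX → F_EXX = 90 ksi.
Effective throat (given) t_e = 0.5625 in.
A_we = 0.5625 × 18 = 10.12 in².
F_nw = 0.6 F_EXX = 54 ksi.
R_n/Ω = (54 × 10.12) / 2.0 = 273.4 kips.

R_n/Ω ≈ 273 kips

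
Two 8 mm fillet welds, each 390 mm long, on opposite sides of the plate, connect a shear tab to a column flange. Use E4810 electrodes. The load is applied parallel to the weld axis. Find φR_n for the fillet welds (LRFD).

φR_n ≈ 953 kN

E48XX → F_EXX = 480 MPa.
Effective throat t_e = 0.707 × 8 = 5.656 mm.
Total length L = 780 mm; A_we = 5.656 × 780 = 4412 mm².
F_nw = 0.6 F_EXX = 0.6 × 480 = 288 MPa.
φR_n = 0.75 × 288 × 4412 × 10⁻³ = 952.9 kN.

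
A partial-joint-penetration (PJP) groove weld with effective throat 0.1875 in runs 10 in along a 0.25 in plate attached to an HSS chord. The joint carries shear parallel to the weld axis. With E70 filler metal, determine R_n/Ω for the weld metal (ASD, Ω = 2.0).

E70XX → F_EXX = 70 ksi.
Effective throat (given) t_e = 0.1875 in.
A_we = 0.1875 × 10 = 1.875 in².
F_nw = 0.6 F_EXX = 42 ksi.
R_n/Ω = (42 × 1.875) / 2.0 = 39.38 kip.

R_n/Ω ≈ 39.4 kip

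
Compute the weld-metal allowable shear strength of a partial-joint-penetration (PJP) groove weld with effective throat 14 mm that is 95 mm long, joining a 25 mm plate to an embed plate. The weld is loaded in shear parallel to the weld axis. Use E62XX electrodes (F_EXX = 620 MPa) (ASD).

R_n/Ω ≈ 247 kN

Effective throat (given) t_e = 14 mm.
A_we = 14 × 95 = 1330 mm².
F_nw = 0.6 F_EXX = 372 MPa.
R_n/Ω = (372 × 1330) / 2.0 × 10⁻³ = 247.4 kN.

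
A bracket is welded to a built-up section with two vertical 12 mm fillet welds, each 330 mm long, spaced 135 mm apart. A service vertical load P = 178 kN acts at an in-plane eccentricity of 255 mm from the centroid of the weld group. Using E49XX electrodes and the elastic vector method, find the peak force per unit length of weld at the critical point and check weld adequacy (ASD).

E49XX → F_EXX = 490 MPa.
Total weld length L_w = 660 mm. Treat welds as unit-width lines.
Polar moment about centroid: J = 2[d³/12 + d(b/2)²] = 2[330³/12 + 330×67.5²] = 8997000 mm³.
Direct shear f_v = P/L_w = 178×10³ / 660 = 269.7 N/mm (vertical).
Torsion M = P·e = 178×10³ × 255 = 45390000 N·mm.
Critical point at (x, y) = (67.5, 165) from centroid. f_tx = M·y/J = 832.5 N/mm; f_ty = M·x/J = 340.6 N/mm.
Resultant f_max = √[f_tx² + (f_v + f_ty)²] = √[832.5² + (269.7 + 340.6)²] = 1032 N/mm.
Capacity per unit length: r_n/Ω = (1/2.0) × 0.6 × 490 × (0.707 × 12) = 1247 N/mm.
1032 ≤ 1247 → adequate.

f_max ≈ 1030 N/mm; adequate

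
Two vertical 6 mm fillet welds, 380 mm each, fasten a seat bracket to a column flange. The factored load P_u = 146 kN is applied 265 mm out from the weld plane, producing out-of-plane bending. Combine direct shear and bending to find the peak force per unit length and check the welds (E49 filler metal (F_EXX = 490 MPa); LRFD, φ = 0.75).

L_w = 2 × 380 = 760 mm; section modulus (unit throat) S = 2 × L²/6 = 48130 mm².
Direct shear f_v = P/L_w = 146×10³/760 = 192.1 N/mm.
Moment M = P × e = 146×10³ × 265 = 38690000 N·mm; bending f_b = M/S = 803.8 N/mm.
f_max = √(f_v² + f_b²) = √(192.1² + 803.8²) = 826.4 N/mm.
φr_n = 0.75 × 0.6 × 490 × (0.707 × 6) = 935.4 N/mm → adequate.

f_max ≈ 826 N/mm; adequate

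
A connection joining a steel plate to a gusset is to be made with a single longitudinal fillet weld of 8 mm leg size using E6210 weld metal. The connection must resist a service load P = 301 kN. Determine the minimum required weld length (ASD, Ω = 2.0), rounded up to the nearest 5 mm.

L = 290 mm

E62XX → F_EXX = 620 MPa.
Throat t_e = 0.707 × 8 = 5.656 mm.
r_n/Ω = (0.6 × 620 × 5.656) / 2.0 = 1052 N/mm = 1.052 kN/mm.
L_req = P / (r_n/Ω) = 301 / 1.052 = 286.1 mm total.
Round up → use L = 290 mm.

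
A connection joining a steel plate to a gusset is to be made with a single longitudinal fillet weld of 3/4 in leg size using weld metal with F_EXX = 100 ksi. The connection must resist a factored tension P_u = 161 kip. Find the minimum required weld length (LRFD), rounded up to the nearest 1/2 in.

L = 7 in

Throat t_e = 0.707 × 0.75 = 0.5302 in.
φr_n = 0.75 × 0.6 × 100 × 0.5302 = 23.86 kip/in.
L_req = P_u / φr_n = 161 / 23.86 = 6.747 in total.
Round up → use L = 7 in.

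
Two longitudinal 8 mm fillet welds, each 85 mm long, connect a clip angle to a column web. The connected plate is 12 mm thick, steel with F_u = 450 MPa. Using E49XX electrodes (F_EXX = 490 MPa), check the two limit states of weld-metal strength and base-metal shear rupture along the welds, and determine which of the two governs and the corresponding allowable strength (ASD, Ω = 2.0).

R_n/Ω ≈ 141 kN (weld metal governs)

t_e = 0.707 × 8 = 5.656 mm; L = 170 mm.
Weld metal: R_n/Ω = (1/2.0) × 0.6 × 490 × 5.656 × 170 × 10⁻³ = 141.3 kN.
Base metal (shear rupture): R_n/Ω = (1/2.0) × 0.6 × 450 × 12 × 170 × 10⁻³ = 275.4 kN.
Governing: weld metal.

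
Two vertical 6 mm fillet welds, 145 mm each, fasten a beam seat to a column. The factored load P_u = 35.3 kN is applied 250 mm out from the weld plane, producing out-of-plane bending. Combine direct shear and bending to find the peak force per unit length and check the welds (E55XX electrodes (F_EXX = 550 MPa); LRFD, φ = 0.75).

L_w = 2 × 145 = 290 mm; section modulus (unit throat) S = 2 × L²/6 = 7008 mm².
Direct shear f_v = P/L_w = 35.3×10³/290 = 121.7 N/mm.
Moment M = P × e = 35.3×10³ × 250 = 8825000 N·mm; bending f_b = M/S = 1259 N/mm.
f_max = √(f_v² + f_b²) = √(121.7² + 1259²) = 1265 N/mm.
φr_n = 0.75 × 0.6 × 550 × (0.707 × 6) = 1050 N/mm → NOT adequate.

f_max ≈ 1270 N/mm; NOT adequate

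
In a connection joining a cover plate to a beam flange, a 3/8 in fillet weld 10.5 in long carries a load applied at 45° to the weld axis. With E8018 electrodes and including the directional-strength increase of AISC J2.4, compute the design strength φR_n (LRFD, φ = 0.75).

E80XX → F_EXX = 80 ksi.
t_e = 0.707 × 0.375 = 0.2651 in; A_we = 0.2651 × 10.5 = 2.784 in².
Directional factor: 1.0 + 0.5 sin^1.5(45°) = 1.297.
F_nw = 0.6 × 80 × 1.297 = 62.27 ksi.
φR_n = 0.75 × 62.27 × 2.784 = 130 kips.

φR_n ≈ 130 kips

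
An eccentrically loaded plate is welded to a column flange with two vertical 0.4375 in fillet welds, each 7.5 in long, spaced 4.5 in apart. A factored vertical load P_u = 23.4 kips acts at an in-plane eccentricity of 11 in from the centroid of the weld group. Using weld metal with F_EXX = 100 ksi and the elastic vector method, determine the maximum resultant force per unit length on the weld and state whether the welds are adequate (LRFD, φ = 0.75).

f_max ≈ 8.6 kip/in; adequate

Total weld length L_w = 15 in. Treat welds as unit-width lines.
Polar moment about centroid: J = 2[d³/12 + d(b/2)²] = 2[7.5³/12 + 7.5×2.25²] = 146.2 in³.
Direct shear f_v = P/L_w = 23.4 / 15 = 1.56 kip/in (vertical).
Torsion M = P·e = 23.4 × 11 = 257.4 kip·in.
Critical point at (x, y) = (2.25, 3.75) from centroid. f_tx = M·y/J = 6.6 kip/in; f_ty = M·x/J = 3.96 kip/in.
Resultant f_max = √[f_tx² + (f_v + f_ty)²] = √[6.6² + (1.56 + 3.96)²] = 8.604 kip/in.
Capacity per unit length: φr_n = 0.75 × 0.6 × 100 × (0.707 × 0.4375) = 13.92 kip/in.
8.604 ≤ 13.92 → adequate.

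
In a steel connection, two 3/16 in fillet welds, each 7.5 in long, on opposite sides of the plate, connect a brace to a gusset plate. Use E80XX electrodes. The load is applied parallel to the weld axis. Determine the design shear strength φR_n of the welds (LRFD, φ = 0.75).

E80XX → F_EXX = 80 ksi.
Effective throat t_e = 0.707 × 0.1875 = 0.1326 in.
Total length L = 15 in; A_we = 0.1326 × 15 = 1.988 in².
F_nw = 0.6 F_EXX = 0.6 × 80 = 48 ksi.
φR_n = 0.75 × 48 × 1.988 = 71.58 kip.

φR_n ≈ 71.6 kip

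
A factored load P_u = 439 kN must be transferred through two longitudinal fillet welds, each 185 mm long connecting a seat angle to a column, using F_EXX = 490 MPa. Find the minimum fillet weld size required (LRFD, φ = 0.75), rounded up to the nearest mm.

Total weld length L = 370 mm.
Required throat t_e = P_u / (φ × 0.6 F_EXX × L) = 439 / (0.75 × 0.6 × 490 × 370 × 10⁻³) = 5.381 mm.
Required leg w = t_e / 0.707 = 7.611 mm → use 8 mm.

w = 8 mm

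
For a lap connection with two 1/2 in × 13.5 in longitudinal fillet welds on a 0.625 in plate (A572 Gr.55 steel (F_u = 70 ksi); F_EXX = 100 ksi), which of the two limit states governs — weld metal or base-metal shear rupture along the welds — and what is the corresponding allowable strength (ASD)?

R_n/Ω ≈ 286 kips (weld metal governs)

t_e = 0.707 × 0.5 = 0.3535 in; L = 27 in.
Weld metal: R_n/Ω = (1/2.0) × 0.6 × 100 × 0.3535 × 27 = 286.3 kips.
Base metal (shear rupture): R_n/Ω = (1/2.0) × 0.6 × 70 × 0.625 × 27 = 354.4 kips.
Governing: weld metal.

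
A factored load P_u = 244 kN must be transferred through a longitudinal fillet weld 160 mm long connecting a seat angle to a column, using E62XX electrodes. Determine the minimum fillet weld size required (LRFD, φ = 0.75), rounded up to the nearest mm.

w = 8 mm

E62XX → F_EXX = 620 MPa.
Total weld length L = 160 mm.
Required throat t_e = P_u / (φ × 0.6 F_EXX × L) = 244 / (0.75 × 0.6 × 620 × 160 × 10⁻³) = 5.466 mm.
Required leg w = t_e / 0.707 = 7.731 mm → use 8 mm.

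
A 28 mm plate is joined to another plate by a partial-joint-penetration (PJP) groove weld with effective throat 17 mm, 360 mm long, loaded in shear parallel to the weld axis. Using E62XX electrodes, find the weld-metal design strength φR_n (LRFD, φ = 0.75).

φR_n ≈ 1710 kN

E62XX → F_EXX = 620 MPa.
Effective throat (given) t_e = 17 mm.
A_we = 17 × 360 = 6120 mm².
F_nw = 0.6 F_EXX = 372 MPa.
φR_n = 0.75 × 372 × 6120 × 10⁻³ = 1707 kN.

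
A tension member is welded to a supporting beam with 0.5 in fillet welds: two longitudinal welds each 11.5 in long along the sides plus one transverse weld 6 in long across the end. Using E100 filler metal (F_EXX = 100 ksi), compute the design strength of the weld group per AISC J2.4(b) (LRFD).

φR_n ≈ 461 kips

t_e = 0.707 × 0.5 = 0.3535 in.
R_nwl = 0.6 × 100 × 0.3535 × 23 = 487.8 kips (longitudinal, 2 welds).
R_nwt = 0.6 × 100 × 0.3535 × 6 = 127.3 kips (transverse, base value).
(i) R_nwl + R_nwt = 615.1 kips; (ii) 0.85 R_nwl + 1.5 R_nwt = 605.5 kips.
R_n = max = 615.1 kips [governs: (i)]; φR_n = 461.3 kips.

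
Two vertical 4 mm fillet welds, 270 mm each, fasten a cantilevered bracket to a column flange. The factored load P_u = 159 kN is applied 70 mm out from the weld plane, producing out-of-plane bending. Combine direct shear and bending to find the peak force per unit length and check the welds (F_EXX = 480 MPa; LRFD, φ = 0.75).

f_max ≈ 545 N/mm; adequate

L_w = 2 × 270 = 540 mm; section modulus (unit throat) S = 2 × L²/6 = 24300 mm².
Direct shear f_v = P/L_w = 159×10³/540 = 294.4 N/mm.
Moment M = P × e = 159×10³ × 70 = 11130000 N·mm; bending f_b = M/S = 458 N/mm.
f_max = √(f_v² + f_b²) = √(294.4² + 458²) = 544.5 N/mm.
φr_n = 0.75 × 0.6 × 480 × (0.707 × 4) = 610.8 N/mm → adequate.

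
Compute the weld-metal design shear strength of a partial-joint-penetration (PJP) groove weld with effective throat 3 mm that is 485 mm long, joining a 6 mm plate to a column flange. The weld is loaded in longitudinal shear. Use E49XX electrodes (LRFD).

φR_n ≈ 321 kN

E49XX → F_EXX = 490 MPa.
Effective throat (given) t_e = 3 mm.
A_we = 3 × 485 = 1455 mm².
F_nw = 0.6 F_EXX = 294 MPa.
φR_n = 0.75 × 294 × 1455 × 10⁻³ = 320.8 kN.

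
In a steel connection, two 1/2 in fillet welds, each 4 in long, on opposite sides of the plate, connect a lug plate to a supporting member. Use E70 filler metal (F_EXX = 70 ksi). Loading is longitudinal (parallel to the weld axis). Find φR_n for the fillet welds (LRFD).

Effective throat t_e = 0.707 × 0.5 = 0.3535 in.
Total length L = 8 in; A_we = 0.3535 × 8 = 2.828 in².
F_nw = 0.6 F_EXX = 0.6 × 70 = 42 ksi.
φR_n = 0.75 × 42 × 2.828 = 89.08 kip.

φR_n ≈ 89.1 kip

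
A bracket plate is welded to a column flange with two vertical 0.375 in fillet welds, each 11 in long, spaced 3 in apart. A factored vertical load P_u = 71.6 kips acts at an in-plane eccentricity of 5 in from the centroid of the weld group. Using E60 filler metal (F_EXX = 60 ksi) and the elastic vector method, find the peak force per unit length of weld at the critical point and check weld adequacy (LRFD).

Total weld length L_w = 22 in. Treat welds as unit-width lines.
Polar moment about centroid: J = 2[d³/12 + d(b/2)²] = 2[11³/12 + 11×1.5²] = 271.3 in³.
Direct shear f_v = P/L_w = 71.6 / 22 = 3.255 kip/in (vertical).
Torsion M = P·e = 71.6 × 5 = 358 kip·in.
Critical point at (x, y) = (1.5, 5.5) from centroid. f_tx = M·y/J = 7.257 kip/in; f_ty = M·x/J = 1.979 kip/in.
Resultant f_max = √[f_tx² + (f_v + f_ty)²] = √[7.257² + (3.255 + 1.979)²] = 8.947 kip/in.
Capacity per unit length: φr_n = 0.75 × 0.6 × 60 × (0.707 × 0.375) = 7.158 kip/in.
8.947 > 7.158 → NOT adequate.

f_max ≈ 8.95 kip/in; NOT adequate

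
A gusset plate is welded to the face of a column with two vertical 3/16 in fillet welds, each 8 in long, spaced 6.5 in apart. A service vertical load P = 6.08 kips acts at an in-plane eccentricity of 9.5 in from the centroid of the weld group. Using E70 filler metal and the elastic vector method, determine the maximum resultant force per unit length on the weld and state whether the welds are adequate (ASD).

E70XX → F_EXX = 70 ksi.
Total weld length L_w = 16 in. Treat welds as unit-width lines.
Polar moment about centroid: J = 2[d³/12 + d(b/2)²] = 2[8³/12 + 8×3.25²] = 254.3 in³.
Direct shear f_v = P/L_w = 6.08 / 16 = 0.38 kip/in (vertical).
Torsion M = P·e = 6.08 × 9.5 = 57.76 kip·in.
Critical point at (x, y) = (3.25, 4) from centroid. f_tx = M·y/J = 0.9084 kip/in; f_ty = M·x/J = 0.7381 kip/in.
Resultant f_max = √[f_tx² + (f_v + f_ty)²] = √[0.9084² + (0.38 + 0.7381)²] = 1.441 kip/in.
Capacity per unit length: r_n/Ω = (1/2.0) × 0.6 × 70 × (0.707 × 0.1875) = 2.784 kip/in.
1.441 ≤ 2.784 → adequate.

f_max ≈ 1.44 kip/in; adequate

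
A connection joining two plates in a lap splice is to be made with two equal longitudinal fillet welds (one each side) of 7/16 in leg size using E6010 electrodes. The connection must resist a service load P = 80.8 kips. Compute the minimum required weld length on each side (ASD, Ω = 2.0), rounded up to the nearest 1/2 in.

L = 7.5 in on each side

E60XX → F_EXX = 60 ksi.
Throat t_e = 0.707 × 0.4375 = 0.3093 in.
r_n/Ω = (0.6 × 60 × 0.3093) / 2.0 = 5.568 kip/in.
L_req = P / (r_n/Ω) = 80.8 / 5.568 = 14.51 in total.
Per side: 14.51 / 2 = 7.256 in.
Round up → use L = 7.5 in on each side.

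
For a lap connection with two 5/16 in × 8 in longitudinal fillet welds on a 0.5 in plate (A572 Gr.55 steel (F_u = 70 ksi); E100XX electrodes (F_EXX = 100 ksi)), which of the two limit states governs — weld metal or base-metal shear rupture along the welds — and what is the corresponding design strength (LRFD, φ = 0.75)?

φR_n ≈ 159 kip (weld metal governs)

t_e = 0.707 × 0.3125 = 0.2209 in; L = 16 in.
Weld metal: φR_n = 0.75 × 0.6 × 100 × 0.2209 × 16 = 159.1 kip.
Base metal (shear rupture): φR_n = 0.75 × 0.6 × 70 × 0.5 × 16 = 252 kip.
Governing: weld metal.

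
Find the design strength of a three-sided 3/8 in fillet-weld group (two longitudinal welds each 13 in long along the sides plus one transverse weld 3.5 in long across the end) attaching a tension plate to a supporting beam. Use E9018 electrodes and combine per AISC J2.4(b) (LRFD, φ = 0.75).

E90XX → F_EXX = 90 ksi.
t_e = 0.707 × 0.375 = 0.2651 in.
R_nwl = 0.6 × 90 × 0.2651 × 26 = 372.2 kip (longitudinal, 2 welds).
R_nwt = 0.6 × 90 × 0.2651 × 3.5 = 50.11 kip (transverse, base value).
(i) R_nwl + R_nwt = 422.3 kip; (ii) 0.85 R_nwl + 1.5 R_nwt = 391.6 kip.
R_n = max = 422.3 kip [governs: (i)]; φR_n = 316.8 kip.

φR_n ≈ 317 kip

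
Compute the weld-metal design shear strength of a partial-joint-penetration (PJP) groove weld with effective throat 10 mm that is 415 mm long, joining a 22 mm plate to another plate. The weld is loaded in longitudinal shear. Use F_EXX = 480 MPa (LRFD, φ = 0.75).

φR_n ≈ 896 kN

Effective throat (given) t_e = 10 mm.
A_we = 10 × 415 = 4150 mm².
F_nw = 0.6 F_EXX = 288 MPa.
φR_n = 0.75 × 288 × 4150 × 10⁻³ = 896.4 kN.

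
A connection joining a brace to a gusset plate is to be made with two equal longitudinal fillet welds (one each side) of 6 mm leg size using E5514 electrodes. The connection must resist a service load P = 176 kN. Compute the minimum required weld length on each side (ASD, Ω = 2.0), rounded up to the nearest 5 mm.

L = 130 mm on each side

E55XX → F_EXX = 550 MPa.
Throat t_e = 0.707 × 6 = 4.242 mm.
r_n/Ω = (0.6 × 550 × 4.242) / 2.0 = 699.9 N/mm = 0.6999 kN/mm.
L_req = P / (r_n/Ω) = 176 / 0.6999 = 251.5 mm total.
Per side: 251.5 / 2 = 125.7 mm.
Round up → use L = 130 mm on each side.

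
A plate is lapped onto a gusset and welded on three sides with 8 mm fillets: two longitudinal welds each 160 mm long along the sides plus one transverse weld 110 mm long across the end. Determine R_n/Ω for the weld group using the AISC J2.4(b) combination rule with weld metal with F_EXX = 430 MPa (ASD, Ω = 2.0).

R_n/Ω ≈ 319 kN

t_e = 0.707 × 8 = 5.656 mm.
R_nwl = 0.6 × 430 × 5.656 × 320 × 10⁻³ = 467 kN (longitudinal, 2 welds).
R_nwt = 0.6 × 430 × 5.656 × 110 × 10⁻³ = 160.5 kN (transverse, base value).
(i) R_nwl + R_nwt = 627.5 kN; (ii) 0.85 R_nwl + 1.5 R_nwt = 637.7 kN.
R_n = max = 637.7 kN [governs: (ii)]; R_n/Ω = 318.8 kN.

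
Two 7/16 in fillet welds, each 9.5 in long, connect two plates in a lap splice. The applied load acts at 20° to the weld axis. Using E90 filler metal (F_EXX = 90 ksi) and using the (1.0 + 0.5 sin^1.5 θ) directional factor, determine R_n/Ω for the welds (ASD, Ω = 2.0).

t_e = 0.707 × 0.4375 = 0.3093 in; A_we = 0.3093 × 19 = 5.877 in².
Directional factor: 1.0 + 0.5 sin^1.5(20°) = 1.1.
F_nw = 0.6 × 90 × 1.1 = 59.4 ksi.
R_n/Ω = (59.4 × 5.877) / 2.0 = 174.5 kips.

R_n/Ω ≈ 175 kips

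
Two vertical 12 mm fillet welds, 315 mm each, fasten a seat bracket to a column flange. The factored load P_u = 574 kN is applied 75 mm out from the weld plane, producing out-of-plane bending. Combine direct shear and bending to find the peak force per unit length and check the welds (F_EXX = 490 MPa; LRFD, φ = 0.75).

f_max ≈ 1590 N/mm; adequate

L_w = 2 × 315 = 630 mm; section modulus (unit throat) S = 2 × L²/6 = 33080 mm².
Direct shear f_v = P/L_w = 574×10³/630 = 911.1 N/mm.
Moment M = P × e = 574×10³ × 75 = 43050000 N·mm; bending f_b = M/S = 1302 N/mm.
f_max = √(f_v² + f_b²) = √(911.1² + 1302²) = 1589 N/mm.
φr_n = 0.75 × 0.6 × 490 × (0.707 × 12) = 1871 N/mm → adequate.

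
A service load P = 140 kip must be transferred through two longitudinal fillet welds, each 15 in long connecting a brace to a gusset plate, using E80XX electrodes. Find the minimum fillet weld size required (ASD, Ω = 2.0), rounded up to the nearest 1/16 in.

w = 5/16 in

E80XX → F_EXX = 80 ksi.
Total weld length L = 30 in.
Required throat t_e = P × Ω / (0.6 F_EXX × L) = 140 × 2.0 / (0.6 × 80 × 30) = 0.1944 in.
Required leg w = t_e / 0.707 = 0.275 in → use 5/16 in.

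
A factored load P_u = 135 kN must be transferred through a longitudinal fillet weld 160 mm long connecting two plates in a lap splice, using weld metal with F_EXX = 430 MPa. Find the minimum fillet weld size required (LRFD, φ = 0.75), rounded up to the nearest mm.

w = 7 mm

Total weld length L = 160 mm.
Required throat t_e = P_u / (φ × 0.6 F_EXX × L) = 135 / (0.75 × 0.6 × 430 × 160 × 10⁻³) = 4.36 mm.
Required leg w = t_e / 0.707 = 6.168 mm → use 7 mm.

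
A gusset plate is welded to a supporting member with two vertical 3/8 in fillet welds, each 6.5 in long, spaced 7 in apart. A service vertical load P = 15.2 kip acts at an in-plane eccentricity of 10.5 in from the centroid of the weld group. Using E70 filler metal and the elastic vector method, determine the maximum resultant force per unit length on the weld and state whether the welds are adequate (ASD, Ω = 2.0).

E70XX → F_EXX = 70 ksi.
Total weld length L_w = 13 in. Treat welds as unit-width lines.
Polar moment about centroid: J = 2[d³/12 + d(b/2)²] = 2[6.5³/12 + 6.5×3.5²] = 205 in³.
Direct shear f_v = P/L_w = 15.2 / 13 = 1.169 kip/in (vertical).
Torsion M = P·e = 15.2 × 10.5 = 159.6 kip·in.
Critical point at (x, y) = (3.5, 3.25) from centroid. f_tx = M·y/J = 2.53 kip/in; f_ty = M·x/J = 2.725 kip/in.
Resultant f_max = √[f_tx² + (f_v + f_ty)²] = √[2.53² + (1.169 + 2.725)²] = 4.644 kip/in.
Capacity per unit length: r_n/Ω = (1/2.0) × 0.6 × 70 × (0.707 × 0.375) = 5.568 kip/in.
4.644 ≤ 5.568 → adequate.

f_max ≈ 4.64 kip/in; adequate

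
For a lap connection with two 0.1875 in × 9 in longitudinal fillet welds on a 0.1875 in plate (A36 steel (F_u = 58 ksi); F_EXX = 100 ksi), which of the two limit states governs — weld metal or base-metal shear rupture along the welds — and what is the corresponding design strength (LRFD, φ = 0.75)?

t_e = 0.707 × 0.1875 = 0.1326 in; L = 18 in.
Weld metal: φR_n = 0.75 × 0.6 × 100 × 0.1326 × 18 = 107.4 kips.
Base metal (shear rupture): φR_n = 0.75 × 0.6 × 58 × 0.1875 × 18 = 88.09 kips.
Governing: base-metal shear rupture.

φR_n ≈ 88.1 kips (base-metal shear rupture governs)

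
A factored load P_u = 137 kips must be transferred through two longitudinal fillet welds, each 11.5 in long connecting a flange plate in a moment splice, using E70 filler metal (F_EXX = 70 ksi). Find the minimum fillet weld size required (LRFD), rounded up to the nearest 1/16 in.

w = 5/16 in

Total weld length L = 23 in.
Required throat t_e = P_u / (φ × 0.6 F_EXX × L) = 137 / (0.75 × 0.6 × 70 × 23) = 0.1891 in.
Required leg w = t_e / 0.707 = 0.2675 in → use 5/16 in.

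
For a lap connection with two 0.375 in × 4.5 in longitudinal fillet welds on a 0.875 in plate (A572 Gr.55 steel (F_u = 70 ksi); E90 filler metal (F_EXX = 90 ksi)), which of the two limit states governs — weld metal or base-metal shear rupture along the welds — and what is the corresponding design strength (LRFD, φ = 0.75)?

t_e = 0.707 × 0.375 = 0.2651 in; L = 9 in.
Weld metal: φR_n = 0.75 × 0.6 × 90 × 0.2651 × 9 = 96.64 kip.
Base metal (shear rupture): φR_n = 0.75 × 0.6 × 70 × 0.875 × 9 = 248.1 kip.
Governing: weld metal.

φR_n ≈ 96.6 kip (weld metal governs)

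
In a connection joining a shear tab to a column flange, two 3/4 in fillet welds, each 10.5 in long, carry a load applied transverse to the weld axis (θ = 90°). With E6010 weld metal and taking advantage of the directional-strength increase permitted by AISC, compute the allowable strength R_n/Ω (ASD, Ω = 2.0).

R_n/Ω ≈ 301 kips

E60XX → F_EXX = 60 ksi.
t_e = 0.707 × 0.75 = 0.5302 in; A_we = 0.5302 × 21 = 11.14 in².
Directional factor: 1.0 + 0.5 sin^1.5(90°) = 1.5.
F_nw = 0.6 × 60 × 1.5 = 54 ksi.
R_n/Ω = (54 × 11.14) / 2.0 = 300.7 kips.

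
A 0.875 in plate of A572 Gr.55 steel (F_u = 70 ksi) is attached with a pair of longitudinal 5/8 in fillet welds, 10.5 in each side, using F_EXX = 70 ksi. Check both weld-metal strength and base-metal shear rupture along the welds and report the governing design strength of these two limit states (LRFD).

t_e = 0.707 × 0.625 = 0.4419 in; L = 21 in.
Weld metal: φR_n = 0.75 × 0.6 × 70 × 0.4419 × 21 = 292.3 kips.
Base metal (shear rupture): φR_n = 0.75 × 0.6 × 70 × 0.875 × 21 = 578.8 kips.
Governing: weld metal.

φR_n ≈ 292 kips (weld metal governs)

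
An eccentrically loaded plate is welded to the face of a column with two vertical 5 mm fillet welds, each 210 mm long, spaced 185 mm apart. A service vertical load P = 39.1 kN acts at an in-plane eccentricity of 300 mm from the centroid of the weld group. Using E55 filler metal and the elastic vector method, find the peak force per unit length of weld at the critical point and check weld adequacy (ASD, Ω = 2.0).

E55XX → F_EXX = 550 MPa.
Total weld length L_w = 420 mm. Treat welds as unit-width lines.
Polar moment about centroid: J = 2[d³/12 + d(b/2)²] = 2[210³/12 + 210×92.5²] = 5137000 mm³.
Direct shear f_v = P/L_w = 39.1×10³ / 420 = 93.1 N/mm (vertical).
Torsion M = P·e = 39.1×10³ × 300 = 11730000 N·mm.
Critical point at (x, y) = (92.5, 105) from centroid. f_tx = M·y/J = 239.8 N/mm; f_ty = M·x/J = 211.2 N/mm.
Resultant f_max = √[f_tx² + (f_v + f_ty)²] = √[239.8² + (93.1 + 211.2)²] = 387.4 N/mm.
Capacity per unit length: r_n/Ω = (1/2.0) × 0.6 × 550 × (0.707 × 5) = 583.3 N/mm.
387.4 ≤ 583.3 → adequate.

f_max ≈ 387 N/mm; adequate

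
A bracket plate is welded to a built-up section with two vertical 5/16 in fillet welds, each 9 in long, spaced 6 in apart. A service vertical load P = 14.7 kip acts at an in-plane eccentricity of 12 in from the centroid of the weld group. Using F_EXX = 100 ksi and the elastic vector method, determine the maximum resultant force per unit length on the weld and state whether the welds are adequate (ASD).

Total weld length L_w = 18 in. Treat welds as unit-width lines.
Polar moment about centroid: J = 2[d³/12 + d(b/2)²] = 2[9³/12 + 9×3²] = 283.5 in³.
Direct shear f_v = P/L_w = 14.7 / 18 = 0.8167 kip/in (vertical).
Torsion M = P·e = 14.7 × 12 = 176.4 kip·in.
Critical point at (x, y) = (3, 4.5) from centroid. f_tx = M·y/J = 2.8 kip/in; f_ty = M·x/J = 1.867 kip/in.
Resultant f_max = √[f_tx² + (f_v + f_ty)²] = √[2.8² + (0.8167 + 1.867)²] = 3.878 kip/in.
Capacity per unit length: r_n/Ω = (1/2.0) × 0.6 × 100 × (0.707 × 0.3125) = 6.628 kip/in.
3.878 ≤ 6.628 → adequate.

f_max ≈ 3.88 kip/in; adequate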